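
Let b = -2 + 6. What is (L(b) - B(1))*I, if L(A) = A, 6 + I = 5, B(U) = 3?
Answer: -1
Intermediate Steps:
b = 4
I = -1 (I = -6 + 5 = -1)
(L(b) - B(1))*I = (4 - 1*3)*(-1) = (4 - 3)*(-1) = 1*(-1) = -1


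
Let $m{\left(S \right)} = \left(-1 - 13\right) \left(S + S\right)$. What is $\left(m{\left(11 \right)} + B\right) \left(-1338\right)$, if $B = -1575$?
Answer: $2519454$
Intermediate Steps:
$m{\left(S \right)} = - 28 S$ ($m{\left(S \right)} = - 14 \cdot 2 S = - 28 S$)
$\left(m{\left(11 \right)} + B\right) \left(-1338\right) = \left(\left(-28\right) 11 - 1575\right) \left(-1338\right) = \left(-308 - 1575\right) \left(-1338\right) = \left(-1883\right) \left(-1338\right) = 2519454$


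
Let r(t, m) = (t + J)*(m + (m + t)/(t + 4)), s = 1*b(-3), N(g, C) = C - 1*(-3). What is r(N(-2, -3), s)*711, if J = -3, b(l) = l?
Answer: 31995/4 ≈ 7998.8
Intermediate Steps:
N(g, C) = 3 + C (N(g, C) = C + 3 = 3 + C)
s = -3 (s = 1*(-3) = -3)
r(t, m) = (-3 + t)*(m + (m + t)/(4 + t)) (r(t, m) = (t - 3)*(m + (m + t)/(t + 4)) = (-3 + t)*(m + (m + t)/(4 + t)))
r(N(-2, -3), s)*711 = (((3 - 3)² - 15*(-3) - 3*(3 - 3) - 3*(3 - 3)² + 2*(-3)*(3 - 3))/(4 + (3 - 3)))*711 = ((0² + 45 - 3*0 - 3*0² + 2*(-3)*0)/(4 + 0))*711 = ((0 + 45 + 0 - 3*0 + 0)/4)*711 = ((0 + 45 + 0 + 0 + 0)/4)*711 = ((¼)*45)*711 = (45/4)*711 = 31995/4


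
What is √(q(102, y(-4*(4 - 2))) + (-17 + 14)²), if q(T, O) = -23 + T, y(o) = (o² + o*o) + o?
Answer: 2*√22 ≈ 9.3808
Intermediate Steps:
y(o) = o + 2*o² (y(o) = (o² + o²) + o = 2*o² + o = o + 2*o²)
√(q(102, y(-4*(4 - 2))) + (-17 + 14)²) = √((-23 + 102) + (-17 + 14)²) = √(79 + (-3)²) = √(79 + 9) = √88 = 2*√22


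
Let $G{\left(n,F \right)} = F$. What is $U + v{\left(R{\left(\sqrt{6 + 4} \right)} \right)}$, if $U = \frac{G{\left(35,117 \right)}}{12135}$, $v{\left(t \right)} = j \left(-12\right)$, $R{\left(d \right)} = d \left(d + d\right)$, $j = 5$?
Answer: $- \frac{242661}{4045} \approx -59.99$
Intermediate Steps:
$R{\left(d \right)} = 2 d^{2}$ ($R{\left(d \right)} = d 2 d = 2 d^{2}$)
$v{\left(t \right)} = -60$ ($v{\left(t \right)} = 5 \left(-12\right) = -60$)
$U = \frac{39}{4045}$ ($U = \frac{117}{12135} = 117 \cdot \frac{1}{12135} = \frac{39}{4045} \approx 0.0096415$)
$U + v{\left(R{\left(\sqrt{6 + 4} \right)} \right)} = \frac{39}{4045} - 60 = - \frac{242661}{4045}$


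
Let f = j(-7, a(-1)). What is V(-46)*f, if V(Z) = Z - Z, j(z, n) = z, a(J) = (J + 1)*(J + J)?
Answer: 0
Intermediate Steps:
a(J) = 2*J*(1 + J) (a(J) = (1 + J)*(2*J) = 2*J*(1 + J))
V(Z) = 0
f = -7
V(-46)*f = 0*(-7) = 0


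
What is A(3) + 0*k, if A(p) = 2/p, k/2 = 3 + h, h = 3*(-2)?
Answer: 2/3 ≈ 0.66667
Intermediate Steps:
h = -6
k = -6 (k = 2*(3 - 6) = 2*(-3) = -6)
A(3) + 0*k = 2/3 + 0*(-6) = 2*(1/3) + 0 = 2/3 + 0 = 2/3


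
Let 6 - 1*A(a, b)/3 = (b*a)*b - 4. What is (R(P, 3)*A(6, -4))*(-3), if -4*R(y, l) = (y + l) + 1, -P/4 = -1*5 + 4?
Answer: -1548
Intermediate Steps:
P = 4 (P = -4*(-1*5 + 4) = -4*(-5 + 4) = -4*(-1) = 4)
R(y, l) = -1/4 - l/4 - y/4 (R(y, l) = -((y + l) + 1)/4 = -((l + y) + 1)/4 = -(1 + l + y)/4 = -1/4 - l/4 - y/4)
A(a, b) = 30 - 3*a*b**2 (A(a, b) = 18 - 3*((b*a)*b - 4) = 18 - 3*((a*b)*b - 4) = 18 - 3*(a*b**2 - 4) = 18 - 3*(-4 + a*b**2) = 18 + (12 - 3*a*b**2) = 30 - 3*a*b**2)
(R(P, 3)*A(6, -4))*(-3) = ((-1/4 - 1/4*3 - 1/4*4)*(30 - 3*6*(-4)**2))*(-3) = ((-1/4 - 3/4 - 1)*(30 - 3*6*16))*(-3) = -2*(30 - 288)*(-3) = -2*(-258)*(-3) = 516*(-3) = -1548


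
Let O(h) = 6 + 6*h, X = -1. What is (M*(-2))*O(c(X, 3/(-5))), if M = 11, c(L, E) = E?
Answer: -264/5 ≈ -52.800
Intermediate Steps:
(M*(-2))*O(c(X, 3/(-5))) = (11*(-2))*(6 + 6*(3/(-5))) = -22*(6 + 6*(3*(-⅕))) = -22*(6 + 6*(-⅗)) = -22*(6 - 18/5) = -22*12/5 = -264/5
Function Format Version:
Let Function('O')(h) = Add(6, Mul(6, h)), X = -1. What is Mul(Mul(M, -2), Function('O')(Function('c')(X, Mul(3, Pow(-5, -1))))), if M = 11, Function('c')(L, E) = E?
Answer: Rational(-264, 5) ≈ -52.800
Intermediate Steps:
Mul(Mul(M, -2), Function('O')(Function('c')(X, Mul(3, Pow(-5, -1))))) = Mul(Mul(11, -2), Add(6, Mul(6, Mul(3, Pow(-5, -1))))) = Mul(-22, Add(6, Mul(6, Mul(3, Rational(-1, 5))))) = Mul(-22, Add(6, Mul(6, Rational(-3, 5)))) = Mul(-22, Add(6, Rational(-18, 5))) = Mul(-22, Rational(12, 5)) = Rational(-264, 5)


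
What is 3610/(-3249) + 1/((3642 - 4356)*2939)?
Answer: -6994823/6295338 ≈ -1.1111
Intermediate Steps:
3610/(-3249) + 1/((3642 - 4356)*2939) = 3610*(-1/3249) + (1/2939)/(-714) = -10/9 - 1/714*1/2939 = -10/9 - 1/2098446 = -6994823/6295338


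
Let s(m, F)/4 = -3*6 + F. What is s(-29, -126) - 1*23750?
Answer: -24326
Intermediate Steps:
s(m, F) = -72 + 4*F (s(m, F) = 4*(-3*6 + F) = 4*(-18 + F) = -72 + 4*F)
s(-29, -126) - 1*23750 = (-72 + 4*(-126)) - 1*23750 = (-72 - 504) - 23750 = -576 - 23750 = -24326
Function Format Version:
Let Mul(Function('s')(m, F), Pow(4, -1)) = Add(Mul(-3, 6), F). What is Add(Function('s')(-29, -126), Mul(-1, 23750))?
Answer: -24326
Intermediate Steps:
Function('s')(m, F) = Add(-72, Mul(4, F)) (Function('s')(m, F) = Mul(4, Add(Mul(-3, 6), F)) = Mul(4, Add(-18, F)) = Add(-72, Mul(4, F)))
Add(Function('s')(-29, -126), Mul(-1, 23750)) = Add(Add(-72, Mul(4, -126)), Mul(-1, 23750)) = Add(Add(-72, -504), -23750) = Add(-576, -23750) = -24326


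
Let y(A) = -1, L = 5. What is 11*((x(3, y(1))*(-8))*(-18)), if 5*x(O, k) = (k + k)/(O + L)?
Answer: -396/5 ≈ -79.200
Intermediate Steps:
x(O, k) = 2*k/(5*(5 + O)) (x(O, k) = ((k + k)/(O + 5))/5 = ((2*k)/(5 + O))/5 = (2*k/(5 + O))/5 = 2*k/(5*(5 + O)))
11*((x(3, y(1))*(-8))*(-18)) = 11*((((⅖)*(-1)/(5 + 3))*(-8))*(-18)) = 11*((((⅖)*(-1)/8)*(-8))*(-18)) = 11*((((⅖)*(-1)*(⅛))*(-8))*(-18)) = 11*(-1/20*(-8)*(-18)) = 11*((⅖)*(-18)) = 11*(-36/5) = -396/5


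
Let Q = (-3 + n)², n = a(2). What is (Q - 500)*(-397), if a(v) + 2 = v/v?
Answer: 192148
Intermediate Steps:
a(v) = -1 (a(v) = -2 + v/v = -2 + 1 = -1)
n = -1
Q = 16 (Q = (-3 - 1)² = (-4)² = 16)
(Q - 500)*(-397) = (16 - 500)*(-397) = -484*(-397) = 192148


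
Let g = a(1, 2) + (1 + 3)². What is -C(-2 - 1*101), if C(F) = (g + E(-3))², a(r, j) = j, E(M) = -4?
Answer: -196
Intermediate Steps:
g = 18 (g = 2 + (1 + 3)² = 2 + 4² = 2 + 16 = 18)
C(F) = 196 (C(F) = (18 - 4)² = 14² = 196)
-C(-2 - 1*101) = -1*196 = -196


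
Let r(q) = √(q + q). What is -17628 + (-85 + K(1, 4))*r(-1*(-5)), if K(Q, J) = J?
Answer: -17628 - 81*√10 ≈ -17884.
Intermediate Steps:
r(q) = √2*√q (r(q) = √(2*q) = √2*√q)
-17628 + (-85 + K(1, 4))*r(-1*(-5)) = -17628 + (-85 + 4)*(√2*√(-1*(-5))) = -17628 - 81*√2*√5 = -17628 - 81*√10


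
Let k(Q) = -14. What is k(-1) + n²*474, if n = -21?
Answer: 209020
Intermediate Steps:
k(-1) + n²*474 = -14 + (-21)²*474 = -14 + 441*474 = -14 + 209034 = 209020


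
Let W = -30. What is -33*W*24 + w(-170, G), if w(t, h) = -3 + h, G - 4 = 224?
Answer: 23985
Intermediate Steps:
G = 228 (G = 4 + 224 = 228)
-33*W*24 + w(-170, G) = -33*(-30)*24 + (-3 + 228) = 990*24 + 225 = 23760 + 225 = 23985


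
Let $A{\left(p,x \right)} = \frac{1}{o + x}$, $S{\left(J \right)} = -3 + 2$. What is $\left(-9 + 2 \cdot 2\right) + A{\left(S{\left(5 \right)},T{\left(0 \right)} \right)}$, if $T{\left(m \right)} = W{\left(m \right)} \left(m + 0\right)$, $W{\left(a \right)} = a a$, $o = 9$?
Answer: $- \frac{44}{9} \approx -4.8889$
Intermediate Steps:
$W{\left(a \right)} = a^{2}$
$T{\left(m \right)} = m^{3}$ ($T{\left(m \right)} = m^{2} \left(m + 0\right) = m^{2} m = m^{3}$)
$S{\left(J \right)} = -1$
$A{\left(p,x \right)} = \frac{1}{9 + x}$
$\left(-9 + 2 \cdot 2\right) + A{\left(S{\left(5 \right)},T{\left(0 \right)} \right)} = \left(-9 + 2 \cdot 2\right) + \frac{1}{9 + 0^{3}} = \left(-9 + 4\right) + \frac{1}{9 + 0} = -5 + \frac{1}{9} = - \frac{44}{9}$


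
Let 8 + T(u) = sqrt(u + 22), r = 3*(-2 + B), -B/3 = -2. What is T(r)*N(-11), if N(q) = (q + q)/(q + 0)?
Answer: -16 + 2*sqrt(34) ≈ -4.3381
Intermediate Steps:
B = 6 (B = -3*(-2) = 6)
r = 12 (r = 3*(-2 + 6) = 3*4 = 12)
N(q) = 2 (N(q) = (2*q)/q = 2)
T(u) = -8 + sqrt(22 + u) (T(u) = -8 + sqrt(u + 22) = -8 + sqrt(22 + u))
T(r)*N(-11) = (-8 + sqrt(22 + 12))*2 = (-8 + sqrt(34))*2 = -16 + 2*sqrt(34)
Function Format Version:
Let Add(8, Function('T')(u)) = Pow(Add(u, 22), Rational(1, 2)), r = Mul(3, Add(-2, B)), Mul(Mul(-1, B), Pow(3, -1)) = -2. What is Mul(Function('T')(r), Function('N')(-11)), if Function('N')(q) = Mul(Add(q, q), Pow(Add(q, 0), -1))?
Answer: Add(-16, Mul(2, Pow(34, Rational(1, 2)))) ≈ -4.3381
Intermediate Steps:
B = 6 (B = Mul(-3, -2) = 6)
r = 12 (r = Mul(3, Add(-2, 6)) = Mul(3, 4) = 12)
Function('N')(q) = 2 (Function('N')(q) = Mul(Mul(2, q), Pow(q, -1)) = 2)
Function('T')(u) = Add(-8, Pow(Add(22, u), Rational(1, 2))) (Function('T')(u) = Add(-8, Pow(Add(u, 22), Rational(1, 2))) = Add(-8, Pow(Add(22, u), Rational(1, 2))))
Mul(Function('T')(r), Function('N')(-11)) = Mul(Add(-8, Pow(Add(22, 12), Rational(1, 2))), 2) = Mul(Add(-8, Pow(34, Rational(1, 2))), 2) = Add(-16, Mul(2, Pow(34, Rational(1, 2))))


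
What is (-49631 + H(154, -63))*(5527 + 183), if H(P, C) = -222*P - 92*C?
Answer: -445511330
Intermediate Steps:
(-49631 + H(154, -63))*(5527 + 183) = (-49631 + (-222*154 - 92*(-63)))*(5527 + 183) = (-49631 + (-34188 + 5796))*5710 = (-49631 - 28392)*5710 = -78023*5710 = -445511330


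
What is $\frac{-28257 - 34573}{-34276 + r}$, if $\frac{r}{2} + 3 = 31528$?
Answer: $- \frac{31415}{14387} \approx -2.1836$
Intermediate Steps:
$r = 63050$ ($r = -6 + 2 \cdot 31528 = -6 + 63056 = 63050$)
$\frac{-28257 - 34573}{-34276 + r} = \frac{-28257 - 34573}{-34276 + 63050} = - \frac{62830}{28774} = \left(-62830\right) \frac{1}{28774} = - \frac{31415}{14387}$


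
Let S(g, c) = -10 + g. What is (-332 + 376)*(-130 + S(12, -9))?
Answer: -5632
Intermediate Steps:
(-332 + 376)*(-130 + S(12, -9)) = (-332 + 376)*(-130 + (-10 + 12)) = 44*(-130 + 2) = 44*(-128) = -5632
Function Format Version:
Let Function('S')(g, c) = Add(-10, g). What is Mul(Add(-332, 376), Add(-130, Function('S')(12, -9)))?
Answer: -5632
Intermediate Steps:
Mul(Add(-332, 376), Add(-130, Function('S')(12, -9))) = Mul(Add(-332, 376), Add(-130, Add(-10, 12))) = Mul(44, Add(-130, 2)) = Mul(44, -128) = -5632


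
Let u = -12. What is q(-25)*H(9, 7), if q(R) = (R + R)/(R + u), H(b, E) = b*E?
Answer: 3150/37 ≈ 85.135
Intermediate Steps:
H(b, E) = E*b
q(R) = 2*R/(-12 + R) (q(R) = (R + R)/(R - 12) = (2*R)/(-12 + R) = 2*R/(-12 + R))
q(-25)*H(9, 7) = (2*(-25)/(-12 - 25))*(7*9) = (2*(-25)/(-37))*63 = (2*(-25)*(-1/37))*63 = (50/37)*63 = 3150/37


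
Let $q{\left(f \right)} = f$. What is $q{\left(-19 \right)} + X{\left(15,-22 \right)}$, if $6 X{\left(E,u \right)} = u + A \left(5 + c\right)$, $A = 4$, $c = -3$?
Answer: $- \frac{64}{3} \approx -21.333$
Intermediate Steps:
$X{\left(E,u \right)} = \frac{4}{3} + \frac{u}{6}$ ($X{\left(E,u \right)} = \frac{u + 4 \left(5 - 3\right)}{6} = \frac{u + 4 \cdot 2}{6} = \frac{u + 8}{6} = \frac{8 + u}{6} = \frac{4}{3} + \frac{u}{6}$)
$q{\left(-19 \right)} + X{\left(15,-22 \right)} = -19 + \left(\frac{4}{3} + \frac{1}{6} \left(-22\right)\right) = -19 + \left(\frac{4}{3} - \frac{11}{3}\right) = -19 - \frac{7}{3} = - \frac{64}{3}$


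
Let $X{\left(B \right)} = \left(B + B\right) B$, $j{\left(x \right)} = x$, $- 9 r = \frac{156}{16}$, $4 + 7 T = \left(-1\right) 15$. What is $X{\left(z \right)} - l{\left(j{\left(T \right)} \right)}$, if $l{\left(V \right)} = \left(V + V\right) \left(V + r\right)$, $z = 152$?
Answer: $\frac{13579091}{294} \approx 46187.0$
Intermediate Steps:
$T = - \frac{19}{7}$ ($T = - \frac{4}{7} + \frac{\left(-1\right) 15}{7} = - \frac{4}{7} + \frac{1}{7} \left(-15\right) = - \frac{4}{7} - \frac{15}{7} = - \frac{19}{7} \approx -2.7143$)
$r = - \frac{13}{12}$ ($r = - \frac{156 \cdot \frac{1}{16}}{9} = \left(- \frac{1}{9}\right) \frac{39}{4} = - \frac{13}{12} \approx -1.0833$)
$X{\left(B \right)} = 2 B^{2}$ ($X{\left(B \right)} = 2 B B = 2 B^{2}$)
$l{\left(V \right)} = 2 V \left(- \frac{13}{12} + V\right)$ ($l{\left(V \right)} = \left(V + V\right) \left(V - \frac{13}{12}\right) = 2 V \left(- \frac{13}{12} + V\right)$)
$X{\left(z \right)} - l{\left(j{\left(T \right)} \right)} = 2 \cdot 152^{2} - \frac{1}{6} \left(- \frac{19}{7}\right) \left(-13 + 12 \left(- \frac{19}{7}\right)\right) = 2 \cdot 23104 - \frac{1}{6} \left(- \frac{19}{7}\right) \left(-13 - \frac{228}{7}\right) = 46208 - \frac{1}{6} \left(- \frac{19}{7}\right) \left(- \frac{319}{7}\right) = 46208 - \frac{6061}{294} = \frac{13579091}{294}$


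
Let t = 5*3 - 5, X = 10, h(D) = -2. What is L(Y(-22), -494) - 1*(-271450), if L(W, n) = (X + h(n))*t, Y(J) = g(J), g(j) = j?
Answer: 271530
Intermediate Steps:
Y(J) = J
t = 10 (t = 15 - 5 = 10)
L(W, n) = 80 (L(W, n) = (10 - 2)*10 = 8*10 = 80)
L(Y(-22), -494) - 1*(-271450) = 80 - 1*(-271450) = 80 + 271450 = 271530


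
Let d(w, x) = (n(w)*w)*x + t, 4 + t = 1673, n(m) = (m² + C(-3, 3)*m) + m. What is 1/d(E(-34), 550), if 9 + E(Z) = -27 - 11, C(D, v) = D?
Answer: -1/59530881 ≈ -1.6798e-8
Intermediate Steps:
E(Z) = -47 (E(Z) = -9 + (-27 - 11) = -9 - 38 = -47)
n(m) = m² - 2*m (n(m) = (m² - 3*m) + m = m² - 2*m)
t = 1669 (t = -4 + 1673 = 1669)
d(w, x) = 1669 + x*w²*(-2 + w) (d(w, x) = ((w*(-2 + w))*w)*x + 1669 = (w²*(-2 + w))*x + 1669 = x*w²*(-2 + w) + 1669 = 1669 + x*w²*(-2 + w))
1/d(E(-34), 550) = 1/(1669 + 550*(-47)²*(-2 - 47)) = 1/(1669 + 550*2209*(-49)) = 1/(1669 - 59532550) = 1/(-59530881) = -1/59530881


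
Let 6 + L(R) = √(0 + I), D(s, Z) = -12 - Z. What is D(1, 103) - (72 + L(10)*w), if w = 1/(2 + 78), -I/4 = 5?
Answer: -7477/40 - I*√5/40 ≈ -186.93 - 0.055902*I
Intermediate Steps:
I = -20 (I = -4*5 = -20)
L(R) = -6 + 2*I*√5 (L(R) = -6 + √(0 - 20) = -6 + √(-20) = -6 + 2*I*√5)
w = 1/80 ≈ 0.012500
D(1, 103) - (72 + L(10)*w) = (-12 - 1*103) - (72 + (-6 + 2*I*√5)*(1/80)) = (-12 - 103) - (72 + (-3/40 + I*√5/40)) = -115 - (2877/40 + I*√5/40) = -115 + (-2877/40 - I*√5/40) = -7477/40 - I*√5/40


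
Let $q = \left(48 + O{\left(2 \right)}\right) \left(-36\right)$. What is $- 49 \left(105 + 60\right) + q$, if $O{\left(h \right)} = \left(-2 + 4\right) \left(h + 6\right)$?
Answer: $-10389$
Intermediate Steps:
$O{\left(h \right)} = 12 + 2 h$ ($O{\left(h \right)} = 2 \left(6 + h\right) = 12 + 2 h$)
$q = -2304$ ($q = \left(48 + \left(12 + 2 \cdot 2\right)\right) \left(-36\right) = \left(48 + \left(12 + 4\right)\right) \left(-36\right) = \left(48 + 16\right) \left(-36\right) = 64 \left(-36\right) = -2304$)
$- 49 \left(105 + 60\right) + q = - 49 \left(105 + 60\right) - 2304 = \left(-49\right) 165 - 2304 = -8085 - 2304 = -10389$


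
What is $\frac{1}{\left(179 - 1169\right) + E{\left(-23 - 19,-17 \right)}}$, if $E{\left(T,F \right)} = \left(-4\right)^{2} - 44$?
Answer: $- \frac{1}{1018} \approx -0.00098232$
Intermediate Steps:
$E{\left(T,F \right)} = -28$ ($E{\left(T,F \right)} = 16 - 44 = -28$)
$\frac{1}{\left(179 - 1169\right) + E{\left(-23 - 19,-17 \right)}} = \frac{1}{\left(179 - 1169\right) - 28} = \frac{1}{-990 - 28} = \frac{1}{-1018} = - \frac{1}{1018}$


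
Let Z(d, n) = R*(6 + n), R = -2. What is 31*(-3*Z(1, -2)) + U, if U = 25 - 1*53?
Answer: 716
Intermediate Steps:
Z(d, n) = -12 - 2*n (Z(d, n) = -2*(6 + n) = -12 - 2*n)
U = -28 (U = 25 - 53 = -28)
31*(-3*Z(1, -2)) + U = 31*(-3*(-12 - 2*(-2))) - 28 = 31*(-3*(-12 + 4)) - 28 = 31*(-3*(-8)) - 28 = 31*24 - 28 = 744 - 28 = 716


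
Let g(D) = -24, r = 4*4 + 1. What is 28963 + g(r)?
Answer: 28939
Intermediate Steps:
r = 17 (r = 16 + 1 = 17)
28963 + g(r) = 28963 - 24 = 28939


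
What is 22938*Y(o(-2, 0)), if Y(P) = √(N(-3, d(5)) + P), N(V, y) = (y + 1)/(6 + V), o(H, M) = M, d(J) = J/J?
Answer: 7646*√6 ≈ 18729.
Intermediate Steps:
d(J) = 1
N(V, y) = (1 + y)/(6 + V)
Y(P) = √(⅔ + P) (Y(P) = √((1 + 1)/(6 - 3) + P) = √(2/3 + P) = √((⅓)*2 + P) = √(⅔ + P))
22938*Y(o(-2, 0)) = 22938*(√(6 + 9*0)/3) = 22938*(√(6 + 0)/3) = 22938*(√6/3) = 7646*√6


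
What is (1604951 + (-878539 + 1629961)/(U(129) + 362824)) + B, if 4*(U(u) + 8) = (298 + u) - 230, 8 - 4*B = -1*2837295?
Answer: 13436341806079/5805844 ≈ 2.3143e+6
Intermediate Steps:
B = 2837303/4 (B = 2 - (-1)*2837295/4 = 2 - 1/4*(-2837295) = 2 + 2837295/4 = 2837303/4 ≈ 7.0933e+5)
U(u) = 9 + u/4 (U(u) = -8 + ((298 + u) - 230)/4 = -8 + (68 + u)/4 = -8 + (17 + u/4) = 9 + u/4)
(1604951 + (-878539 + 1629961)/(U(129) + 362824)) + B = (1604951 + (-878539 + 1629961)/((9 + (1/4)*129) + 362824)) + 2837303/4 = (1604951 + 751422/((9 + 129/4) + 362824)) + 2837303/4 = (1604951 + 751422/(165/4 + 362824)) + 2837303/4 = (1604951 + 751422/(1451461/4)) + 2837303/4 = (1604951 + 751422*(4/1451461)) + 2837303/4 = (1604951 + 3005688/1451461) + 2837303/4 = 2329526789099/1451461 + 2837303/4 = 13436341806079/5805844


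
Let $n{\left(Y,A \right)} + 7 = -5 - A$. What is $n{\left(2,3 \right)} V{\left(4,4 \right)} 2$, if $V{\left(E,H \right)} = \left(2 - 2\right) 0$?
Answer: $0$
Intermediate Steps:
$n{\left(Y,A \right)} = -12 - A$ ($n{\left(Y,A \right)} = -7 - \left(5 + A\right) = -12 - A$)
$V{\left(E,H \right)} = 0$ ($V{\left(E,H \right)} = 0 \cdot 0 = 0$)
$n{\left(2,3 \right)} V{\left(4,4 \right)} 2 = \left(-12 - 3\right) 0 \cdot 2 = \left(-15\right) 0 \cdot 2 = 0 \cdot 2 = 0$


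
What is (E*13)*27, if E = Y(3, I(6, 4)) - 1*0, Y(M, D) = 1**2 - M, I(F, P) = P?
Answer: -702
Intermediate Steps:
Y(M, D) = 1 - M
E = -2 (E = (1 - 1*3) - 1*0 = (1 - 3) + 0 = -2 + 0 = -2)
(E*13)*27 = -2*13*27 = -26*27 = -702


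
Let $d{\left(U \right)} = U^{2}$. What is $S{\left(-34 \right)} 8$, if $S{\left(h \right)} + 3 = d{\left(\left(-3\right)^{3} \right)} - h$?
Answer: $6080$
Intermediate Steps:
$S{\left(h \right)} = 726 - h$ ($S{\left(h \right)} = -3 - \left(-729 + h\right) = 726 - h$)
$S{\left(-34 \right)} 8 = \left(726 - -34\right) 8 = \left(726 + 34\right) 8 = 760 \cdot 8 = 6080$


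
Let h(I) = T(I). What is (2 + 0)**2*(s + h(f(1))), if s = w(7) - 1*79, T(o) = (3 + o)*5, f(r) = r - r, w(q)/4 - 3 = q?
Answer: -96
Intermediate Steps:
w(q) = 12 + 4*q
f(r) = 0
T(o) = 15 + 5*o
h(I) = 15 + 5*I
s = -39 (s = (12 + 4*7) - 1*79 = (12 + 28) - 79 = 40 - 79 = -39)
(2 + 0)**2*(s + h(f(1))) = (2 + 0)**2*(-39 + (15 + 5*0)) = 2**2*(-39 + (15 + 0)) = 4*(-39 + 15) = 4*(-24) = -96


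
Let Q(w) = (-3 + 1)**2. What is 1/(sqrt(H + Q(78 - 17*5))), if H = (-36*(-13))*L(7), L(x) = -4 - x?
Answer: -I*sqrt(1286)/2572 ≈ -0.013943*I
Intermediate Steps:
Q(w) = 4 (Q(w) = (-2)**2 = 4)
H = -5148 (H = (-36*(-13))*(-4 - 1*7) = 468*(-4 - 7) = 468*(-11) = -5148)
1/(sqrt(H + Q(78 - 17*5))) = 1/(sqrt(-5148 + 4)) = 1/(sqrt(-5144)) = 1/(2*I*sqrt(1286)) = -I*sqrt(1286)/2572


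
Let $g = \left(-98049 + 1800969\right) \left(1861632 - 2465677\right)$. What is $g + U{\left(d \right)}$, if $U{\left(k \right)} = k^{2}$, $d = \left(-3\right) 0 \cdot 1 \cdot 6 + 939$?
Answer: $-1028639429679$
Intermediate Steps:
$d = 939$ ($d = 0 \cdot 6 + 939 = 0 + 939 = 939$)
$g = -1028640311400$ ($g = 1702920 \left(-604045\right) = -1028640311400$)
$g + U{\left(d \right)} = -1028640311400 + 939^{2} = -1028640311400 + 881721 = -1028639429679$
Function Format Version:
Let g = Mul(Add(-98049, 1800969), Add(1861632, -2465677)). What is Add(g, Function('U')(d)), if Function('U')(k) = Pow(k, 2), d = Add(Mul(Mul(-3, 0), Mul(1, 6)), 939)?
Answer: -1028639429679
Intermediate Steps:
d = 939 (d = Add(Mul(0, 6), 939) = Add(0, 939) = 939)
g = -1028640311400 (g = Mul(1702920, -604045) = -1028640311400)
Add(g, Function('U')(d)) = Add(-1028640311400, Pow(939, 2)) = Add(-1028640311400, 881721) = -1028639429679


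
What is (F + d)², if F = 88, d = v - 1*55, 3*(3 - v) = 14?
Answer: 8836/9 ≈ 981.78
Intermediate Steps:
v = -5/3 (v = 3 - ⅓*14 = 3 - 14/3 = -5/3 ≈ -1.6667)
d = -170/3 (d = -5/3 - 1*55 = -5/3 - 55 = -170/3 ≈ -56.667)
(F + d)² = (88 - 170/3)² = (94/3)² = 8836/9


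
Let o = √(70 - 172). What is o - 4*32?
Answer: -128 + I*√102 ≈ -128.0 + 10.1*I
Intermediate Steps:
o = I*√102 (o = √(-102) = I*√102 ≈ 10.1*I)
o - 4*32 = I*√102 - 4*32 = I*√102 - 128 = -128 + I*√102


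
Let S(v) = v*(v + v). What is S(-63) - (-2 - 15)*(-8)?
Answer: 7802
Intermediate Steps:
S(v) = 2*v**2 (S(v) = v*(2*v) = 2*v**2)
S(-63) - (-2 - 15)*(-8) = 2*(-63)**2 - (-2 - 15)*(-8) = 2*3969 - (-17)*(-8) = 7938 - 1*136 = 7938 - 136 = 7802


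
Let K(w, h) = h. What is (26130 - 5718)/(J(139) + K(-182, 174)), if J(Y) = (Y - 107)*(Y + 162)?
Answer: 10206/4903 ≈ 2.0816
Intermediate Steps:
J(Y) = (-107 + Y)*(162 + Y)
(26130 - 5718)/(J(139) + K(-182, 174)) = (26130 - 5718)/((-17334 + 139² + 55*139) + 174) = 20412/((-17334 + 19321 + 7645) + 174) = 20412/(9632 + 174) = 20412/9806 = 20412*(1/9806) = 10206/4903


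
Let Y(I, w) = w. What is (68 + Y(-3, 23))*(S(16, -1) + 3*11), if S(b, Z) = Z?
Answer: 2912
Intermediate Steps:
(68 + Y(-3, 23))*(S(16, -1) + 3*11) = (68 + 23)*(-1 + 3*11) = 91*(-1 + 33) = 91*32 = 2912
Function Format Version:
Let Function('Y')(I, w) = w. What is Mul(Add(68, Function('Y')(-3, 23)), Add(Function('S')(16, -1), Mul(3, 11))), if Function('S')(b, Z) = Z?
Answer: 2912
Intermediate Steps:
Mul(Add(68, Function('Y')(-3, 23)), Add(Function('S')(16, -1), Mul(3, 11))) = Mul(Add(68, 23), Add(-1, Mul(3, 11))) = Mul(91, Add(-1, 33)) = Mul(91, 32) = 2912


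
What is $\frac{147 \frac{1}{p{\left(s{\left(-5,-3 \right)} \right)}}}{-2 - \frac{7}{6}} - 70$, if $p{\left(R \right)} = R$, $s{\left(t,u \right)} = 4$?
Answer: $- \frac{3101}{38} \approx -81.605$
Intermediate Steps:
$\frac{147 \frac{1}{p{\left(s{\left(-5,-3 \right)} \right)}}}{-2 - \frac{7}{6}} - 70 = \frac{147 \cdot \frac{1}{4}}{-2 - \frac{7}{6}} - 70 = \frac{1}{-2 - \frac{7}{6}} \cdot \frac{147}{4} - 70 = \frac{1}{- \frac{19}{6}} \cdot \frac{147}{4} - 70 = \left(- \frac{6}{19}\right) \frac{147}{4} - 70 = - \frac{441}{38} - 70 = - \frac{3101}{38}$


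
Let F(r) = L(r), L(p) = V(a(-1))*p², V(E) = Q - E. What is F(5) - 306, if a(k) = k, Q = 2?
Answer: -231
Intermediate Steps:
V(E) = 2 - E
L(p) = 3*p² (L(p) = (2 - 1*(-1))*p² = (2 + 1)*p² = 3*p²)
F(r) = 3*r²
F(5) - 306 = 3*5² - 306 = 3*25 - 306 = 75 - 306 = -231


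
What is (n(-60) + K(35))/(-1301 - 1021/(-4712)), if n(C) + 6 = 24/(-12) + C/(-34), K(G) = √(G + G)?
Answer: 9424/1965999 - 4712*√70/6129291 ≈ -0.0016385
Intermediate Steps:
K(G) = √2*√G (K(G) = √(2*G) = √2*√G)
n(C) = -8 - C/34 (n(C) = -6 + (24/(-12) + C/(-34)) = -6 + (24*(-1/12) + C*(-1/34)) = -6 + (-2 - C/34) = -8 - C/34)
(n(-60) + K(35))/(-1301 - 1021/(-4712)) = ((-8 - 1/34*(-60)) + √2*√35)/(-1301 - 1021/(-4712)) = ((-8 + 30/17) + √70)/(-1301 - 1021*(-1/4712)) = (-106/17 + √70)/(-1301 + 1021/4712) = (-106/17 + √70)/(-6129291/4712) = (-106/17 + √70)*(-4712/6129291) = 9424/1965999 - 4712*√70/6129291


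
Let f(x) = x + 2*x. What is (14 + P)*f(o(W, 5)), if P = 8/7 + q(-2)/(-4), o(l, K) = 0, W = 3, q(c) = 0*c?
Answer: 0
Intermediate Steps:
q(c) = 0
f(x) = 3*x
P = 8/7 (P = 8/7 + 0/(-4) = 8*(⅐) + 0*(-¼) = 8/7 + 0 = 8/7 ≈ 1.1429)
(14 + P)*f(o(W, 5)) = (14 + 8/7)*(3*0) = (106/7)*0 = 0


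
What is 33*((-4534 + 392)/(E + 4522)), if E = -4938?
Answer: 68343/208 ≈ 328.57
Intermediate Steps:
33*((-4534 + 392)/(E + 4522)) = 33*((-4534 + 392)/(-4938 + 4522)) = 33*(-4142/(-416)) = 33*(-4142*(-1/416)) = 33*(2071/208) = 68343/208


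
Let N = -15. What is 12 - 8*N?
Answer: 132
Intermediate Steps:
12 - 8*N = 12 - 8*(-15) = 12 + 120 = 132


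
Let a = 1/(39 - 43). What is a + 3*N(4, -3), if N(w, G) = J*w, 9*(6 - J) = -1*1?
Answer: 877/12 ≈ 73.083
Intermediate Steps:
J = 55/9 (J = 6 - (-1)/9 = 6 - ⅑*(-1) = 6 + ⅑ = 55/9 ≈ 6.1111)
N(w, G) = 55*w/9
a = -¼ (a = 1/(-4) = -¼ ≈ -0.25000)
a + 3*N(4, -3) = -¼ + 3*((55/9)*4) = -¼ + 3*(220/9) = -¼ + 220/3 = 877/12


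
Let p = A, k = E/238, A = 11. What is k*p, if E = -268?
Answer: -1474/119 ≈ -12.387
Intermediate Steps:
k = -134/119 (k = -268/238 = -268*1/238 = -134/119 ≈ -1.1261)
p = 11
k*p = -134/119*11 = -1474/119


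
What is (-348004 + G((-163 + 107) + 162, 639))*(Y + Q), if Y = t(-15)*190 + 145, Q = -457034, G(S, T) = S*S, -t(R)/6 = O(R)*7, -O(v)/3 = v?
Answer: 274798983552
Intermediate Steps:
O(v) = -3*v
t(R) = 126*R (t(R) = -6*(-3*R)*7 = -(-126)*R = 126*R)
G(S, T) = S²
Y = -358955 (Y = (126*(-15))*190 + 145 = -1890*190 + 145 = -359100 + 145 = -358955)
(-348004 + G((-163 + 107) + 162, 639))*(Y + Q) = (-348004 + ((-163 + 107) + 162)²)*(-358955 - 457034) = (-348004 + (-56 + 162)²)*(-815989) = (-348004 + 106²)*(-815989) = (-348004 + 11236)*(-815989) = -336768*(-815989) = 274798983552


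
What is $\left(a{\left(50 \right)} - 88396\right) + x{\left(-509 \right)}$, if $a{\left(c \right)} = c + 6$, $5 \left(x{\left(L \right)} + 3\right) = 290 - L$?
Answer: $- \frac{440916}{5} \approx -88183.0$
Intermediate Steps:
$x{\left(L \right)} = 55 - \frac{L}{5}$ ($x{\left(L \right)} = -3 + \frac{290 - L}{5} = -3 - \left(-58 + \frac{L}{5}\right) = 55 - \frac{L}{5}$)
$a{\left(c \right)} = 6 + c$
$\left(a{\left(50 \right)} - 88396\right) + x{\left(-509 \right)} = \left(\left(6 + 50\right) - 88396\right) + \left(55 - - \frac{509}{5}\right) = \left(56 - 88396\right) + \left(55 + \frac{509}{5}\right) = -88340 + \frac{784}{5} = - \frac{440916}{5}$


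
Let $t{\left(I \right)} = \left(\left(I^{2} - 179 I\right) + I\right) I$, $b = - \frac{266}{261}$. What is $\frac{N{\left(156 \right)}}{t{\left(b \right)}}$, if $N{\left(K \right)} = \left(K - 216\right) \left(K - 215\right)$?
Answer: $- \frac{15734929185}{826500836} \approx -19.038$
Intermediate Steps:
$N{\left(K \right)} = \left(-216 + K\right) \left(-215 + K\right)$
$b = - \frac{266}{261}$ ($b = \left(-266\right) \frac{1}{261} = - \frac{266}{261} \approx -1.0192$)
$t{\left(I \right)} = I \left(I^{2} - 178 I\right)$ ($t{\left(I \right)} = \left(I^{2} - 178 I\right) I = I \left(I^{2} - 178 I\right)$)
$\frac{N{\left(156 \right)}}{t{\left(b \right)}} = \frac{46440 + 156^{2} - 67236}{\left(- \frac{266}{261}\right)^{2} \left(-178 - \frac{266}{261}\right)} = \frac{46440 + 24336 - 67236}{\frac{70756}{68121} \left(- \frac{46724}{261}\right)} = \frac{3540}{- \frac{3306003344}{17779581}} = 3540 \left(- \frac{17779581}{3306003344}\right) = - \frac{15734929185}{826500836}$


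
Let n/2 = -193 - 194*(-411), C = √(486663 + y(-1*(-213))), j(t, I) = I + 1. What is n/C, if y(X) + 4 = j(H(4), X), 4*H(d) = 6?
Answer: 159082*√54097/162291 ≈ 227.99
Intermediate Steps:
H(d) = 3/2 (H(d) = (¼)*6 = 3/2)
j(t, I) = 1 + I
y(X) = -3 + X (y(X) = -4 + (1 + X) = -3 + X)
C = 3*√54097 (C = √(486663 + (-3 - 1*(-213))) = √(486663 + (-3 + 213)) = √(486663 + 210) = √486873 = 3*√54097 ≈ 697.76)
n = 159082 (n = 2*(-193 - 194*(-411)) = 2*(-193 + 79734) = 2*79541 = 159082)
n/C = 159082/((3*√54097)) = 159082*(√54097/162291) = 159082*√54097/162291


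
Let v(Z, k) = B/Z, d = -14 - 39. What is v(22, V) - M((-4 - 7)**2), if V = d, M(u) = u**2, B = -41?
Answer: -322143/22 ≈ -14643.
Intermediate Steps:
d = -53
V = -53
v(Z, k) = -41/Z
v(22, V) - M((-4 - 7)**2) = -41/22 - ((-4 - 7)**2)**2 = -41*1/22 - ((-11)**2)**2 = -41/22 - 1*121**2 = -41/22 - 1*14641 = -41/22 - 14641 = -322143/22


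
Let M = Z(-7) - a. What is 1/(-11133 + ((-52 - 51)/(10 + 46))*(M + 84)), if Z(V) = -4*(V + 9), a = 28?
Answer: -7/78549 ≈ -8.9116e-5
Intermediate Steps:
Z(V) = -36 - 4*V (Z(V) = -4*(9 + V) = -36 - 4*V)
M = -36 (M = (-36 - 4*(-7)) - 1*28 = (-36 + 28) - 28 = -8 - 28 = -36)
1/(-11133 + ((-52 - 51)/(10 + 46))*(M + 84)) = 1/(-11133 + ((-52 - 51)/(10 + 46))*(-36 + 84)) = 1/(-11133 - 103/56*48) = 1/(-11133 - 618/7) = 1/(-78549/7) = -7/78549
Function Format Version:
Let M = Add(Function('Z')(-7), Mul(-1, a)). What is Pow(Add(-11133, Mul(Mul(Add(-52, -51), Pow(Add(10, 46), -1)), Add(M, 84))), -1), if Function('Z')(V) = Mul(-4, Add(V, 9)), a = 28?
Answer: Rational(-7, 78549) ≈ -8.9116e-5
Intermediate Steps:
Function('Z')(V) = Add(-36, Mul(-4, V)) (Function('Z')(V) = Mul(-4, Add(9, V)) = Add(-36, Mul(-4, V)))
M = -36 (M = Add(Add(-36, Mul(-4, -7)), Mul(-1, 28)) = Add(Add(-36, 28), -28) = Add(-8, -28) = -36)
Pow(Add(-11133, Mul(Mul(Add(-52, -51), Pow(Add(10, 46), -1)), Add(M, 84))), -1) = Pow(Add(-11133, Mul(Mul(Add(-52, -51), Pow(Add(10, 46), -1)), Add(-36, 84))), -1) = Pow(Add(-11133, Mul(Mul(-103, Pow(56, -1)), 48)), -1) = Pow(Add(-11133, Mul(Mul(-103, Rational(1, 56)), 48)), -1) = Pow(Add(-11133, Mul(Rational(-103, 56), 48)), -1) = Pow(Add(-11133, Rational(-618, 7)), -1) = Pow(Rational(-78549, 7), -1) = Rational(-7, 78549)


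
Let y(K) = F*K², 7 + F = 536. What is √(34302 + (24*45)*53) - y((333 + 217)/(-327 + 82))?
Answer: -6400900/2401 + √91542 ≈ -2363.4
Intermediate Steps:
F = 529 (F = -7 + 536 = 529)
y(K) = 529*K²
√(34302 + (24*45)*53) - y((333 + 217)/(-327 + 82)) = √(34302 + (24*45)*53) - 529*((333 + 217)/(-327 + 82))² = √(34302 + 1080*53) - 529*(550/(-245))² = √(34302 + 57240) - 529*(550*(-1/245))² = √91542 - 529*(-110/49)² = √91542 - 529*12100/2401 = √91542 - 1*6400900/2401 = √91542 - 6400900/2401 = -6400900/2401 + √91542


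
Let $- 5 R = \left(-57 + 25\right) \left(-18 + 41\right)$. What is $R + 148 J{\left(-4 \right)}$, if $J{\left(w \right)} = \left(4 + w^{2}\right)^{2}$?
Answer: $\frac{296736}{5} \approx 59347.0$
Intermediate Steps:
$R = \frac{736}{5}$ ($R = - \frac{\left(-57 + 25\right) \left(-18 + 41\right)}{5} = - \frac{\left(-32\right) 23}{5} = \left(- \frac{1}{5}\right) \left(-736\right) = \frac{736}{5} \approx 147.2$)
$R + 148 J{\left(-4 \right)} = \frac{736}{5} + 148 \left(4 + \left(-4\right)^{2}\right)^{2} = \frac{736}{5} + 148 \left(4 + 16\right)^{2} = \frac{736}{5} + 148 \cdot 20^{2} = \frac{736}{5} + 148 \cdot 400 = \frac{736}{5} + 59200 = \frac{296736}{5}$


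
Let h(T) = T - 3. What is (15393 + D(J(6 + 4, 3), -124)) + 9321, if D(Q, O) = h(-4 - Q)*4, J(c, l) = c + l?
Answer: 24634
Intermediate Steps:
h(T) = -3 + T
D(Q, O) = -28 - 4*Q (D(Q, O) = (-3 + (-4 - Q))*4 = (-7 - Q)*4 = -28 - 4*Q)
(15393 + D(J(6 + 4, 3), -124)) + 9321 = (15393 + (-28 - 4*((6 + 4) + 3))) + 9321 = (15393 + (-28 - 4*(10 + 3))) + 9321 = (15393 + (-28 - 4*13)) + 9321 = (15393 + (-28 - 52)) + 9321 = (15393 - 80) + 9321 = 15313 + 9321 = 24634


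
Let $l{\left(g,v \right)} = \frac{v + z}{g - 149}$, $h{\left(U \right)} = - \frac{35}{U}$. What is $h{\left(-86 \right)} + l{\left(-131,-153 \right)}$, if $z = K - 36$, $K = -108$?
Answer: $\frac{17671}{12040} \approx 1.4677$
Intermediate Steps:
$z = -144$ ($z = -108 - 36 = -144$)
$l{\left(g,v \right)} = \frac{-144 + v}{-149 + g}$ ($l{\left(g,v \right)} = \frac{v - 144}{g - 149} = \frac{-144 + v}{-149 + g}$)
$h{\left(-86 \right)} + l{\left(-131,-153 \right)} = - \frac{35}{-86} + \frac{-144 - 153}{-149 - 131} = \left(-35\right) \left(- \frac{1}{86}\right) + \frac{1}{-280} \left(-297\right) = \frac{35}{86} - - \frac{297}{280} = \frac{35}{86} + \frac{297}{280} = \frac{17671}{12040}$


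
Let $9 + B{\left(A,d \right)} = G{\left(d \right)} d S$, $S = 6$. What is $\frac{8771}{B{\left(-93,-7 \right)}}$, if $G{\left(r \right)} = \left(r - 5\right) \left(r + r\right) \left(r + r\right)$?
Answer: $\frac{8771}{98775} \approx 0.088798$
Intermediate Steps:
$G{\left(r \right)} = 4 r^{2} \left(-5 + r\right)$ ($G{\left(r \right)} = \left(-5 + r\right) 2 r 2 r = \left(-5 + r\right) 4 r^{2} = 4 r^{2} \left(-5 + r\right)$)
$B{\left(A,d \right)} = -9 + 24 d^{3} \left(-5 + d\right)$ ($B{\left(A,d \right)} = -9 + 4 d^{2} \left(-5 + d\right) d 6 = -9 + 4 d^{3} \left(-5 + d\right) 6 = -9 + 24 d^{3} \left(-5 + d\right)$)
$\frac{8771}{B{\left(-93,-7 \right)}} = \frac{8771}{-9 + 24 \left(-7\right)^{3} \left(-5 - 7\right)} = \frac{8771}{-9 + 24 \left(-343\right) \left(-12\right)} = \frac{8771}{-9 + 98784} = \frac{8771}{98775}$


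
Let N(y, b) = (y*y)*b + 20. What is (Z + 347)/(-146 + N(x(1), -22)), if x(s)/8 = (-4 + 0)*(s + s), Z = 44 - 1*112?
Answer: -279/90238 ≈ -0.0030918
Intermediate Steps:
Z = -68 (Z = 44 - 112 = -68)
x(s) = -64*s (x(s) = 8*((-4 + 0)*(s + s)) = 8*(-8*s) = -64*s)
N(y, b) = 20 + b*y² (N(y, b) = y²*b + 20 = b*y² + 20 = 20 + b*y²)
(Z + 347)/(-146 + N(x(1), -22)) = (-68 + 347)/(-146 + (20 - 22*(-64*1)²)) = 279/(-146 + (20 - 22*(-64)²)) = 279/(-146 + (20 - 22*4096)) = 279/(-146 + (20 - 90112)) = 279/(-146 - 90092) = 279/(-90238) = 279*(-1/90238) = -279/90238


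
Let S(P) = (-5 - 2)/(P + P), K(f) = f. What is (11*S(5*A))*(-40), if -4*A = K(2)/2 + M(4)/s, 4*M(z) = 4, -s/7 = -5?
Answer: -10780/9 ≈ -1197.8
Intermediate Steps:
s = 35 (s = -7*(-5) = 35)
M(z) = 1 (M(z) = (¼)*4 = 1)
A = -9/35 (A = -(2/2 + 1/35)/4 = -(2*(½) + 1*(1/35))/4 = -(1 + 1/35)/4 = -¼*36/35 = -9/35 ≈ -0.25714)
S(P) = -7/(2*P) (S(P) = -7*1/(2*P) = -7/(2*P))
(11*S(5*A))*(-40) = (11*(-7/(2*(5*(-9/35)))))*(-40) = (11*(-7/(2*(-9/7))))*(-40) = (11*(-7/2*(-7/9)))*(-40) = (11*(49/18))*(-40) = (539/18)*(-40) = -10780/9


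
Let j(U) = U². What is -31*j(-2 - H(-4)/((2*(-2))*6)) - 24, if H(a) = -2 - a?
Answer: -19855/144 ≈ -137.88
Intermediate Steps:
-31*j(-2 - H(-4)/((2*(-2))*6)) - 24 = -31*(-2 - (-2 - 1*(-4))/((2*(-2))*6))² - 24 = -31*(-2 - (-2 + 4)/((-4*6)))² - 24 = -31*(-2 - 2/(-24))² - 24 = -31*(-2 - 2*(-1)/24)² - 24 = -31*(-2 - 1*(-1/12))² - 24 = -31*(-2 + 1/12)² - 24 = -31*(-23/12)² - 24 = -31*529/144 - 24 = -16399/144 - 24 = -19855/144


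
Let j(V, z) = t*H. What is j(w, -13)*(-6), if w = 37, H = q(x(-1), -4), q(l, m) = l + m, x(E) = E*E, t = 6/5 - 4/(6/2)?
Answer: -12/5 ≈ -2.4000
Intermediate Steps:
t = -2/15 (t = 6*(⅕) - 4/(6*(½)) = 6/5 - 4/3 = -2/15 ≈ -0.13333)
x(E) = E²
H = -3 (H = (-1)² - 4 = 1 - 4 = -3)
j(V, z) = ⅖ (j(V, z) = -2/15*(-3) = ⅖)
j(w, -13)*(-6) = (⅖)*(-6) = -12/5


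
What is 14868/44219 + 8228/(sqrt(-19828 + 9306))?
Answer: 2124/6317 - 4114*I*sqrt(10522)/5261 ≈ 0.33624 - 80.213*I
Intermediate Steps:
14868/44219 + 8228/(sqrt(-19828 + 9306)) = 14868*(1/44219) + 8228/(sqrt(-10522)) = 2124/6317 + 8228/((I*sqrt(10522))) = 2124/6317 + 8228*(-I*sqrt(10522)/10522) = 2124/6317 - 4114*I*sqrt(10522)/5261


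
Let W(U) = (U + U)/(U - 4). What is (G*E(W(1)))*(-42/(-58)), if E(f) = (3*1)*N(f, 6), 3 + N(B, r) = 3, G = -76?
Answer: 0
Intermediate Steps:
N(B, r) = 0 (N(B, r) = -3 + 3 = 0)
W(U) = 2*U/(-4 + U) (W(U) = (2*U)/(-4 + U) = 2*U/(-4 + U))
E(f) = 0 (E(f) = (3*1)*0 = 3*0 = 0)
(G*E(W(1)))*(-42/(-58)) = (-76*0)*(-42/(-58)) = 0*(-42*(-1/58)) = 0*(21/29) = 0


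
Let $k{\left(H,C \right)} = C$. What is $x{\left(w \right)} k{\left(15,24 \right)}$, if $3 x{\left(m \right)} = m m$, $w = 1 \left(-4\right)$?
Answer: $128$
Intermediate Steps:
$w = -4$
$x{\left(m \right)} = \frac{m^{2}}{3}$ ($x{\left(m \right)} = \frac{m m}{3} = \frac{m^{2}}{3}$)
$x{\left(w \right)} k{\left(15,24 \right)} = \frac{\left(-4\right)^{2}}{3} \cdot 24 = \frac{1}{3} \cdot 16 \cdot 24 = \frac{16}{3} \cdot 24 = 128$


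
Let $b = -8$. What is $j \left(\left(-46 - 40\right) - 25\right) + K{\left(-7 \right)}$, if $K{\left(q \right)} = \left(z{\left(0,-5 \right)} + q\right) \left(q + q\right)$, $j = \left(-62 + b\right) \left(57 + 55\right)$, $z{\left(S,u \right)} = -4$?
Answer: $870394$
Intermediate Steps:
$j = -7840$ ($j = \left(-62 - 8\right) \left(57 + 55\right) = \left(-70\right) 112 = -7840$)
$K{\left(q \right)} = 2 q \left(-4 + q\right)$ ($K{\left(q \right)} = \left(-4 + q\right) \left(q + q\right) = \left(-4 + q\right) 2 q = 2 q \left(-4 + q\right)$)
$j \left(\left(-46 - 40\right) - 25\right) + K{\left(-7 \right)} = - 7840 \left(\left(-46 - 40\right) - 25\right) + 2 \left(-7\right) \left(-4 - 7\right) = - 7840 \left(-86 - 25\right) + 2 \left(-7\right) \left(-11\right) = \left(-7840\right) \left(-111\right) + 154 = 870240 + 154 = 870394$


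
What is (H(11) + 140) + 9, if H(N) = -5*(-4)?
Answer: 169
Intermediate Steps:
H(N) = 20
(H(11) + 140) + 9 = (20 + 140) + 9 = 160 + 9 = 169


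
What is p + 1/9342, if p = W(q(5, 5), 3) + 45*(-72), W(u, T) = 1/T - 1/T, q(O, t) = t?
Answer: -30268079/9342 ≈ -3240.0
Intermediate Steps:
W(u, T) = 0 (W(u, T) = 1/T - 1/T = 0)
p = -3240 (p = 0 + 45*(-72) = 0 - 3240 = -3240)
p + 1/9342 = -3240 + 1/9342 = -30268079/9342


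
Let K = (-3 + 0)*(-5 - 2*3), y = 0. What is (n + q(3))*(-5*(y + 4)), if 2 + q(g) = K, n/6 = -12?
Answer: 820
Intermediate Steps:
n = -72 (n = 6*(-12) = -72)
K = 33 (K = -3*(-5 - 6) = -3*(-11) = 33)
q(g) = 31 (q(g) = -2 + 33 = 31)
(n + q(3))*(-5*(y + 4)) = (-72 + 31)*(-5*(0 + 4)) = -(-205)*4 = -41*(-20) = 820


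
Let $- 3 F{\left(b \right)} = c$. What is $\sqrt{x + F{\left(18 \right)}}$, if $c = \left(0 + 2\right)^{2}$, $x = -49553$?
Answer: $\frac{i \sqrt{445989}}{3} \approx 222.61 i$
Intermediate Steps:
$c = 4$ ($c = 2^{2} = 4$)
$F{\left(b \right)} = - \frac{4}{3}$ ($F{\left(b \right)} = \left(- \frac{1}{3}\right) 4 = - \frac{4}{3}$)
$\sqrt{x + F{\left(18 \right)}} = \sqrt{-49553 - \frac{4}{3}} = \sqrt{- \frac{148663}{3}} = \frac{i \sqrt{445989}}{3}$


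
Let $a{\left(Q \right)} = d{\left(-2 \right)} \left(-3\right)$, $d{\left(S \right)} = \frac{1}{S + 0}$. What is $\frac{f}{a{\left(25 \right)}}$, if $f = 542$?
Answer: $\frac{1084}{3} \approx 361.33$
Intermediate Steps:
$d{\left(S \right)} = \frac{1}{S}$
$a{\left(Q \right)} = \frac{3}{2}$ ($a{\left(Q \right)} = \frac{1}{-2} \left(-3\right) = \left(- \frac{1}{2}\right) \left(-3\right) = \frac{3}{2}$)
$\frac{f}{a{\left(25 \right)}} = \frac{542}{\frac{3}{2}} = 542 \cdot \frac{2}{3} = \frac{1084}{3}$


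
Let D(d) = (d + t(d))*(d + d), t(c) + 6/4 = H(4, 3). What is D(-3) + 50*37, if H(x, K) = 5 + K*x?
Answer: 1775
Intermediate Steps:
t(c) = 31/2 (t(c) = -3/2 + (5 + 3*4) = -3/2 + (5 + 12) = -3/2 + 17 = 31/2)
D(d) = 2*d*(31/2 + d) (D(d) = (d + 31/2)*(d + d) = (31/2 + d)*(2*d) = 2*d*(31/2 + d))
D(-3) + 50*37 = -3*(31 + 2*(-3)) + 50*37 = -3*(31 - 6) + 1850 = -3*25 + 1850 = -75 + 1850 = 1775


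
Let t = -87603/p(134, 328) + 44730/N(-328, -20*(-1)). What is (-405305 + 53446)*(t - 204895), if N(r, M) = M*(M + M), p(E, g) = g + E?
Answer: 444389760556521/6160 ≈ 7.2141e+10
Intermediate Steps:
p(E, g) = E + g
N(r, M) = 2*M² (N(r, M) = M*(2*M) = 2*M²)
t = -823619/6160 (t = -87603/(134 + 328) + 44730/((2*(-20*(-1))²)) = -87603/462 + 44730/((2*20²)) = -87603*1/462 + 44730/((2*400)) = -29201/154 + 44730/800 = -29201/154 + 44730*(1/800) = -29201/154 + 4473/80 = -823619/6160 ≈ -133.70)
(-405305 + 53446)*(t - 204895) = (-405305 + 53446)*(-823619/6160 - 204895) = -351859*(-1262976819/6160) = 444389760556521/6160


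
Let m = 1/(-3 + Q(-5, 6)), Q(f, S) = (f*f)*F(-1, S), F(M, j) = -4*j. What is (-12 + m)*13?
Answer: -94081/603 ≈ -156.02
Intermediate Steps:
Q(f, S) = -4*S*f² (Q(f, S) = (f*f)*(-4*S) = f²*(-4*S) = -4*S*f²)
m = -1/603 (m = 1/(-3 - 4*6*(-5)²) = 1/(-3 - 4*6*25) = 1/(-3 - 600) = 1/(-603) = -1/603 ≈ -0.0016584)
(-12 + m)*13 = (-12 - 1/603)*13 = -7237/603*13 = -94081/603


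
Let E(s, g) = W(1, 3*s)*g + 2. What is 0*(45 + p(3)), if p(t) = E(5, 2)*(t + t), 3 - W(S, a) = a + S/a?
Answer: 0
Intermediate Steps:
W(S, a) = 3 - a - S/a (W(S, a) = 3 - (a + S/a) = 3 + (-a - S/a) = 3 - a - S/a)
E(s, g) = 2 + g*(3 - 3*s - 1/(3*s)) (E(s, g) = (3 - 3*s - 1*1/3*s)*g + 2 = (3 - 3*s - 1*1*1/(3*s))*g + 2 = (3 - 3*s - 1/(3*s))*g + 2 = g*(3 - 3*s - 1/(3*s)) + 2 = 2 + g*(3 - 3*s - 1/(3*s)))
p(t) = -664*t/15 (p(t) = (2 + 3*2 - 3*2*5 - ⅓*2/5)*(t + t) = (2 + 6 - 30 - ⅓*2*⅕)*(2*t) = (2 + 6 - 30 - 2/15)*(2*t) = -664*t/15)
0*(45 + p(3)) = 0*(45 - 664/15*3) = 0*(45 - 664/5) = 0*(-439/5) = 0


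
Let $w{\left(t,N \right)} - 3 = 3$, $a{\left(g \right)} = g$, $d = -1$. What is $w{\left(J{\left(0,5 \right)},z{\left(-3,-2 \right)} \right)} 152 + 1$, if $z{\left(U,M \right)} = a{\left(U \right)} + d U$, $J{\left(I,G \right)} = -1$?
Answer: $913$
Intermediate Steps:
$z{\left(U,M \right)} = 0$ ($z{\left(U,M \right)} = U - U = 0$)
$w{\left(t,N \right)} = 6$ ($w{\left(t,N \right)} = 3 + 3 = 6$)
$w{\left(J{\left(0,5 \right)},z{\left(-3,-2 \right)} \right)} 152 + 1 = 6 \cdot 152 + 1 = 912 + 1 = 913$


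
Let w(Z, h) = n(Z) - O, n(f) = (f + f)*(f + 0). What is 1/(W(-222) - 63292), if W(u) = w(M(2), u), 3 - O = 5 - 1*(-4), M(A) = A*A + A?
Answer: -1/63214 ≈ -1.5819e-5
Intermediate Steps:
n(f) = 2*f² (n(f) = (2*f)*f = 2*f²)
M(A) = A + A² (M(A) = A² + A = A + A²)
O = -6 (O = 3 - (5 - 1*(-4)) = 3 - (5 + 4) = 3 - 1*9 = 3 - 9 = -6)
w(Z, h) = 6 + 2*Z² (w(Z, h) = 2*Z² - 1*(-6) = 2*Z² + 6 = 6 + 2*Z²)
W(u) = 78 (W(u) = 6 + 2*(2*(1 + 2))² = 6 + 2*(2*3)² = 6 + 2*6² = 6 + 2*36 = 6 + 72 = 78)
1/(W(-222) - 63292) = 1/(78 - 63292) = 1/(-63214) = -1/63214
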